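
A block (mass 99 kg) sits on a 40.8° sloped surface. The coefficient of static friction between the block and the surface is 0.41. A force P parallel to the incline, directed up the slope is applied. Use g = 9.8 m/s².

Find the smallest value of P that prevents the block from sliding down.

The block tends to slide down (tan θ > μ_s), so at the point of impending slip friction acts up-slope at its limit: f = μ_s N.
P is parallel to the surface, so N = m g cos θ = 734 N.
Along the incline: P + μ_s N = m g sin θ, so P = 634 − 0.41×734 = 333 N.

P_min ≈ 333 N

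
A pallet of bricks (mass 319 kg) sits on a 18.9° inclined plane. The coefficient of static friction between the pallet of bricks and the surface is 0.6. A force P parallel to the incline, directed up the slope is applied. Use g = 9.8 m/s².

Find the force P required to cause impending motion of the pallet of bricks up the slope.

P ≈ 2790 N

At impending motion up the slope, friction acts down-slope at its limit: f = μ_s N.
P is parallel to the surface, so N = m g cos θ = 2960 N.
Along the incline: P = m g sin θ + μ_s N = 1010 + 0.6×2960 = 2790 N.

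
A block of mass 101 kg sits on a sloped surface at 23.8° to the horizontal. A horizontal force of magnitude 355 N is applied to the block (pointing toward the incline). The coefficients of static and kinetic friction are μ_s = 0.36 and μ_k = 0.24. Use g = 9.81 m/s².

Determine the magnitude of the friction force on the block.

The horizontal push has a component P sin θ into the surface, so N = m g cos θ + P sin θ = 906.6 + 143.3 = 1050 N.
Along the incline, the net driving force (taking up-slope positive) is P cos θ − m g sin θ = 324.8 − 399.8 = -75.03 N, so equilibrium requires friction f = 75.03 N (up-slope).
The limit of static friction is μ_s N = 377.9 N.
|f_req| = 75.03 ≤ 377.9 N → the block is in equilibrium; friction equals the required value.

f ≈ 75 N (up the incline)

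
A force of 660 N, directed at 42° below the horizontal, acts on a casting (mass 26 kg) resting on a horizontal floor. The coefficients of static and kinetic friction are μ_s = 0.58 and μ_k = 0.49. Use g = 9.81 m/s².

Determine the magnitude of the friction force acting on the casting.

The vertical component of P adds to the normal force: N = m g + P sin α = 255.1 + 441.6 = 696.7 N.
Horizontally, friction must balance P cos α = 490.5 N.
The static-friction limit is μ_s N = 404.1 N.
490.5 > 404.1 N → the casting slides; f = μ_k N = 0.49×696.7 = 341 N.

f ≈ 341 N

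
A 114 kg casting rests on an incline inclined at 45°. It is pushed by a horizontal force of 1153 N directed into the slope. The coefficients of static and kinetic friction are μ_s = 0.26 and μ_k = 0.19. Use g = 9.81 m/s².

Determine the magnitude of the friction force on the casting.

Resolve perpendicular to the incline: N = m g cos θ + P sin θ = 114×9.81×cos 45° + 1153×sin 45° = 1606 N.
Parallel to the incline: P cos θ − m g sin θ = 815.3 − 790.8 = 24.51 N; the friction needed to balance this is 24.51 N acting down the slope.
The limit of static friction is μ_s N = 417.6 N.
|f_req| = 24.51 ≤ 417.6 N → the casting is in equilibrium; friction equals the required value.

f ≈ 24.5 N (down the incline)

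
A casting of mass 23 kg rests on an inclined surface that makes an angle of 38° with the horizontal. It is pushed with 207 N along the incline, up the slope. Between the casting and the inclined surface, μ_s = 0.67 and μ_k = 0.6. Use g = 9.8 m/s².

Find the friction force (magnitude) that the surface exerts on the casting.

f ≈ 68.2 N (down the incline)

Normal force: N = m g cos θ = 23 × 9.8 × cos 38° = 177.6 N.
For equilibrium along the incline the friction force must supply f = m g sin θ − P = 138.8 − 207 = -68.23 N (positive meaning up-slope).
The static-friction ceiling is μ_s N = 0.67 × 177.6 = 119 N.
Since |-68.23| ≤ 119 N, static friction is sufficient; f equals the required value, not μ_s N.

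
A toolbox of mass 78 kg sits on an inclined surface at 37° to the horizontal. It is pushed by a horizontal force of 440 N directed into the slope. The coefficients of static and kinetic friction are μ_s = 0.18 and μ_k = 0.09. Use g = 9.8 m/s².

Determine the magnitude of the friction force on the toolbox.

f ≈ 109 N (up the incline)

Normal direction: N = m g cos θ + P sin θ = 875.3 N.
Parallel to the incline: P cos θ − m g sin θ = 351.4 − 460 = -108.6 N; the friction needed to balance this is 108.6 N acting up the slope.
Maximum static friction: μ_s N = 0.18 × 875.3 = 157.5 N.
|f_req| = 108.6 ≤ 157.5 N → the toolbox is in equilibrium; friction equals the required value.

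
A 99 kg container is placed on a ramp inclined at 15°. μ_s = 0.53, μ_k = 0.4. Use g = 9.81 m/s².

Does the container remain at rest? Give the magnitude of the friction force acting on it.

N = m g cos θ = 938 N.
Down-slope weight component: m g sin θ = 251 N.
μ_s N = 497 N.
251 ≤ 497 N, so it stays put; friction = 251 N.

f ≈ 251 N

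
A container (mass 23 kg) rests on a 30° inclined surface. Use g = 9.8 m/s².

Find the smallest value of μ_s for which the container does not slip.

μ_s,min ≈ 0.577

At the slip threshold m g sin θ = μ_s m g cos θ, so μ_s,min = tan θ.
μ_s,min = tan 30° = 0.577.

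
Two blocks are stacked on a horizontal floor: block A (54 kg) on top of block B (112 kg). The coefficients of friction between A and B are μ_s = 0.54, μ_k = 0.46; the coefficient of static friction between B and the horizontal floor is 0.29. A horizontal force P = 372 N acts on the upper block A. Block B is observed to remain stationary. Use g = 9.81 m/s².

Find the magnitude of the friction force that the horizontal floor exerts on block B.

The normal force B exerts on A is simply A's weight, N₁ = 529.7 N.
Maximum static friction on A from B: μ_s N₁ = 0.54×529.7 = 286.1 N.
P = 372 N exceeds that limit, so A slips over B and the interface friction becomes kinetic: f₁ = μ_k N₁ = 0.46×529.7 = 244 N.
B experiences an equal 244 N forward from A (third law). B is in equilibrium, so the floor supplies f₂ = 244 N of static friction (limit μ_s(m_A+m_B)g = 472.3 N, not exceeded).

f ≈ 244 N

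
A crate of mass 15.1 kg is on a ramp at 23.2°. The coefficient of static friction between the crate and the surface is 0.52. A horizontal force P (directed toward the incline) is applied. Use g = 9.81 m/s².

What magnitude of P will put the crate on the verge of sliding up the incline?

P ≈ 181 N

At impending motion up the slope, friction acts down-slope at its limit: f = μ_s N.
Perpendicular to the incline: N = m g cos θ + P sin θ.
Along the incline: P cos θ = m g sin θ + μ_s N = m g sin θ + μ_s (m g cos θ + P sin θ).
Solving, P (cos θ − μ_s sin θ) = m g (sin θ + μ_s cos θ), so P = 15.1×9.81×(sin 23.2° + 0.52 cos 23.2°)/(cos 23.2° − 0.52 sin 23.2°) = 148×0.8719/0.7143 = 181 N.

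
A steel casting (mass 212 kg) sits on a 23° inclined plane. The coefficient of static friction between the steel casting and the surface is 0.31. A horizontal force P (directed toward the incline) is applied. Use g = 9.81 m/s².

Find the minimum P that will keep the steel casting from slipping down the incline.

The steel casting tends to slide down (tan θ > μ_s), so at the point of impending slip friction acts up-slope at its limit: f = μ_s N.
Perpendicular to the incline: N = m g cos θ + P sin θ.
Along the incline: P cos θ + μ_s N = m g sin θ, i.e. P cos θ + μ_s (m g cos θ + P sin θ) = m g sin θ.
Solving, P (cos θ + μ_s sin θ) = m g (sin θ − μ_s cos θ), so P = 2080×0.1054/1.042 = 210 N.

P_min ≈ 210 N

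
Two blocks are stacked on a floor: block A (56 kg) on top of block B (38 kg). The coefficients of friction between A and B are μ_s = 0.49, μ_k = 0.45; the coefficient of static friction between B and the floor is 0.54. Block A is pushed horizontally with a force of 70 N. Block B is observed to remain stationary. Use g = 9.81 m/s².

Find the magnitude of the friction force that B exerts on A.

f ≈ 70 N

Normal force at the A–B interface: N₁ = m_A g = 549.4 N.
Maximum static friction on A from B: μ_s N₁ = 0.49×549.4 = 269.2 N.
P = 70 N is within that limit, so A and B move together (both at rest); the A–B friction is simply f₁ = P = 70 N.
By Newton's third law B feels 70 N forward from A. With B stationary, the floor's static friction on B balances it: f₂ = 70 N (well within μ_s(m_A+m_B)g = 498 N).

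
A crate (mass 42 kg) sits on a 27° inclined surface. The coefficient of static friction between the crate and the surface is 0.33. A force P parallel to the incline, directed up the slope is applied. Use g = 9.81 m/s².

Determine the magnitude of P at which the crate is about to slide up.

P ≈ 308 N

At impending motion up the slope, friction acts down-slope at its limit: f = μ_s N.
P is parallel to the surface, so N = m g cos θ = 367 N.
Along the incline: P = m g sin θ + μ_s N = 187 + 0.33×367 = 308 N.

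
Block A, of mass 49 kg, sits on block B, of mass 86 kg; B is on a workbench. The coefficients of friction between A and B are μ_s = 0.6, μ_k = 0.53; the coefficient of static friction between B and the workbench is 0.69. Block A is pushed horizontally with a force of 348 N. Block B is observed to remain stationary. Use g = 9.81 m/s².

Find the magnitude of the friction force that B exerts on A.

Between the blocks, N₁ = m_A g = 480.7 N.
Maximum static friction on A from B: μ_s N₁ = 0.6×480.7 = 288.4 N.
Since P = 348 N > 288.4 N, A slides on B; the A–B friction is kinetic: f₁ = μ_k N₁ = 0.53×480.7 = 255 N.
By Newton's third law B feels 255 N forward from A. With B stationary, the floor's static friction on B balances it: f₂ = 255 N (well within μ_s(m_A+m_B)g = 913.8 N).

f ≈ 255 N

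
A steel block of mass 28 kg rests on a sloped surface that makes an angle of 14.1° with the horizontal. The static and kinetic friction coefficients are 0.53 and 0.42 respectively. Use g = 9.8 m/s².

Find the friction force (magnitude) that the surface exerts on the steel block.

The normal reaction is N = m g cos θ = 266.1 N.
For equilibrium along the incline, friction must balance the weight component: f = m g sin θ = 66.85 N up the slope.
The static-friction ceiling is μ_s N = 0.53 × 266.1 = 141.1 N.
Since |66.85| ≤ 141.1 N, static friction is sufficient; f equals the required value, not μ_s N.

f ≈ 66.8 N (up the incline)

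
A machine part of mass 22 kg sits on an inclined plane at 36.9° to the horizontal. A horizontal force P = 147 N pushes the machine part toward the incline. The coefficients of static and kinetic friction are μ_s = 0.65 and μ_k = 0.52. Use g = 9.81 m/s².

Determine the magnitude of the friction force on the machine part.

Resolve perpendicular to the incline: N = m g cos θ + P sin θ = 22×9.81×cos 36.9° + 147×sin 36.9° = 260.8 N.
Parallel to the incline: P cos θ − m g sin θ = 117.6 − 129.6 = -12.03 N; the friction needed to balance this is 12.03 N acting up the slope.
Maximum static friction: μ_s N = 0.65 × 260.8 = 169.6 N.
|f_req| = 12.03 ≤ 169.6 N → the machine part is in equilibrium; friction equals the required value.

f ≈ 12 N (up the incline)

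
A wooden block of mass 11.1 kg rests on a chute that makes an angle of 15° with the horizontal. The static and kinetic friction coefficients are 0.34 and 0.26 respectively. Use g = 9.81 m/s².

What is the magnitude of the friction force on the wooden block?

f ≈ 28.2 N (up the incline)

Perpendicular to the surface, N = m g cos θ = 11.1·9.81·cos 15° = 105.2 N.
Along the slope the weight component is m g sin θ = 28.18 N; friction must supply exactly this, acting up-slope.
Static friction can supply at most μ_s N = 35.76 N.
Since |28.18| ≤ 35.76 N, the wooden block remains in static equilibrium and friction takes exactly the required value.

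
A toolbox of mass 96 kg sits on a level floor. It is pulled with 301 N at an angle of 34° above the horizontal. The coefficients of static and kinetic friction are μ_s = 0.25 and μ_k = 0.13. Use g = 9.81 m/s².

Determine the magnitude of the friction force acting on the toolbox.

The vertical component of P reduces the normal force: N = m g − P sin α = 941.8 − 168.3 = 773.4 N.
Horizontally, friction must balance P cos α = 249.5 N.
μ_s N = 0.25 × 773.4 = 193.4 N.
249.5 > 193.4 N → the toolbox slides; f = μ_k N = 0.13×773.4 = 101 N.

f ≈ 101 N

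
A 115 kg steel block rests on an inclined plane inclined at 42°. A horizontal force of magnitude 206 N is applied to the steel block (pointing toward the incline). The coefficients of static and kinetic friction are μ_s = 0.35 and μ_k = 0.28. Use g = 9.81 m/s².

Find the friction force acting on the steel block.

f ≈ 273 N (up the incline)

Normal direction: N = m g cos θ + P sin θ = 976.2 N.
Along the incline, the net driving force (taking up-slope positive) is P cos θ − m g sin θ = 153.1 − 754.9 = -601.8 N, so equilibrium requires friction f = 601.8 N (up-slope).
The limit of static friction is μ_s N = 341.7 N.
The required 601.8 N exceeds the static limit, so the steel block slides down-slope and f = μ_k N = 0.28×976.2 = 273 N.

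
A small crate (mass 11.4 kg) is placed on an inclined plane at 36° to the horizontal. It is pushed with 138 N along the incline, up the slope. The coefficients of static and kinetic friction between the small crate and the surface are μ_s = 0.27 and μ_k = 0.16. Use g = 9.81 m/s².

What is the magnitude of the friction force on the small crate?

f ≈ 14.5 N (down the incline)

Normal force: N = m g cos θ = 11.4 × 9.81 × cos 36° = 90.48 N.
Parallel to the incline, ΣF = 0 gives f = m g sin θ − P = 65.73 − 138 = -72.27 N (up-slope positive).
Maximum static friction available: μ_s N = 0.27 × 90.48 = 24.43 N.
Since |-72.27| > 24.43 N, static friction cannot hold it; the small crate slides up the incline and kinetic friction applies: f = μ_k N = 0.16 × 90.48 = 14.5 N.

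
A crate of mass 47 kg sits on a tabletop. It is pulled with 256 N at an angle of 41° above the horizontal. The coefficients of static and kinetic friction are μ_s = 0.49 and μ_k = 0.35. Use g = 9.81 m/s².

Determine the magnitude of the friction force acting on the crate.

N = m g − P sin α = 461.1 − 256×sin 41° = 293.1 N.
The horizontal driving force is P cos α = 193.2 N, so equilibrium needs friction f = 193.2 N.
μ_s N = 0.49 × 293.1 = 143.6 N.
193.2 > 143.6 N → the crate slides; f = μ_k N = 0.35×293.1 = 103 N.

f ≈ 103 N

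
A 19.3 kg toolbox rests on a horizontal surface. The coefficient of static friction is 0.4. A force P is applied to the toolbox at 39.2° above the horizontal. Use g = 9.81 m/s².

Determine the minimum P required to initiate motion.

P ≈ 73.7 N

N = m g − P sin α (the pull lifts the toolbox).
At impending slip, P cos α = μ_s N = μ_s (m g − P sin α).
Solving: P (cos α + μ_s sin α) = μ_s m g → P = 0.4×189/(cos 39.2° + 0.4 sin 39.2°) = 75.7/1.028 = 73.7 N.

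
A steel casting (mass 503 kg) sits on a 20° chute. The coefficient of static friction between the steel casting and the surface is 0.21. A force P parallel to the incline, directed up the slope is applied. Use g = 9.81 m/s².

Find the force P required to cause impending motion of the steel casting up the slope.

At impending motion up the slope, friction acts down-slope at its limit: f = μ_s N.
P is parallel to the surface, so N = m g cos θ = 4640 N.
Along the incline: P = m g sin θ + μ_s N = 1690 + 0.21×4640 = 2660 N.

P ≈ 2660 N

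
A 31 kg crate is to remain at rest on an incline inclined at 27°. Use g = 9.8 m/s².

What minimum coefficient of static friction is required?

μ_s,min ≈ 0.51

At the slip threshold m g sin θ = μ_s m g cos θ, so μ_s,min = tan θ.
μ_s,min = tan 27° = 0.51.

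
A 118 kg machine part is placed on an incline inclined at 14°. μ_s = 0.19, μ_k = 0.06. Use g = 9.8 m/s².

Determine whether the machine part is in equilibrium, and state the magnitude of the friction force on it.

N = m g cos θ = 1120 N.
Down-slope weight component: m g sin θ = 280 N.
μ_s N = 213 N.
280 > 213 N, so it slides; kinetic friction f = μ_k N = 0.06×1120 = 67.3 N.

f ≈ 67.3 N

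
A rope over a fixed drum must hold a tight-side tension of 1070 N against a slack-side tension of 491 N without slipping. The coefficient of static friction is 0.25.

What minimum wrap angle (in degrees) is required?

β_min ≈ 179°

T₂/T₁ = e^{μβ} → β = ln(T₂/T₁)/μ.
β = ln(1070/491)/0.25 = 0.779/0.25 = 3.116 rad.
In degrees: β = 3.116 × 180/π = 179°.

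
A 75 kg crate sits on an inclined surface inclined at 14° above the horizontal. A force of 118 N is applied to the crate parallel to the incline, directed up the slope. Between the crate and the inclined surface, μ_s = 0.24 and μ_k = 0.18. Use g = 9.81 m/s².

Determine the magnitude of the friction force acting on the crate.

f ≈ 60 N (up the incline)

The normal reaction is N = m g cos θ = 713.9 N.
The friction needed for equilibrium is m g sin θ − P = 178 − 118 = 59.99 N, measured positive up-slope.
The static-friction ceiling is μ_s N = 0.24 × 713.9 = 171.3 N.
Since |59.99| ≤ 171.3 N, static friction is sufficient; f equals the required value, not μ_s N.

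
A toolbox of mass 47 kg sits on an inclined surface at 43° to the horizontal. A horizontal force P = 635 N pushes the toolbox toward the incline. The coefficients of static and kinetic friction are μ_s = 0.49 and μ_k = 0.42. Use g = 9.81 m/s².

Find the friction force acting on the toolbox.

f ≈ 150 N (down the incline)

The horizontal push has a component P sin θ into the surface, so N = m g cos θ + P sin θ = 337.2 + 433.1 = 770.3 N.
Parallel to the incline: P cos θ − m g sin θ = 464.4 − 314.4 = 150 N; the friction needed to balance this is 150 N acting down the slope.
The limit of static friction is μ_s N = 377.4 N.
|f_req| = 150 ≤ 377.4 N → the toolbox is in equilibrium; friction equals the required value.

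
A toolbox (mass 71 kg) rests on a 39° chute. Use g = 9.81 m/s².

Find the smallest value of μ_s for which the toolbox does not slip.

μ_s,min ≈ 0.81

At the slip threshold m g sin θ = μ_s m g cos θ, so μ_s,min = tan θ.
μ_s,min = tan 39° = 0.81.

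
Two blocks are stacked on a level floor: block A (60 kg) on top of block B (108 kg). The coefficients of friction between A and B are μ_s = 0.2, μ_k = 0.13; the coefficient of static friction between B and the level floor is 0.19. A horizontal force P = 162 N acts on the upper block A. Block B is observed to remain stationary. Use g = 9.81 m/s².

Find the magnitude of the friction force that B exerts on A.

f ≈ 76.5 N

Between the blocks, N₁ = m_A g = 588.6 N.
So the A–B interface can sustain at most μ_s N₁ = 117.7 N of static friction.
P = 162 N exceeds that limit, so A slips over B and the interface friction becomes kinetic: f₁ = μ_k N₁ = 0.13×588.6 = 76.5 N.
By Newton's third law B feels 76.5 N forward from A. With B stationary, the floor's static friction on B balances it: f₂ = 76.5 N (well within μ_s(m_A+m_B)g = 313.1 N).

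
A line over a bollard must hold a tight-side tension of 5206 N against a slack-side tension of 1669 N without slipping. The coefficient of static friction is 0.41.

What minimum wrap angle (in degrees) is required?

T₂/T₁ = e^{μβ} → β = ln(T₂/T₁)/μ.
β = ln(5206/1669)/0.41 = 1.138/0.41 = 2.775 rad.
In degrees: β = 2.775 × 180/π = 159°.

β_min ≈ 159°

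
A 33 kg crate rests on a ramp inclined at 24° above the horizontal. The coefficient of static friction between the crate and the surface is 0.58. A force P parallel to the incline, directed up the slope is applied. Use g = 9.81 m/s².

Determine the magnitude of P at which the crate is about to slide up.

At impending motion up the slope, friction acts down-slope at its limit: f = μ_s N.
P is parallel to the surface, so N = m g cos θ = 296 N.
Along the incline: P = m g sin θ + μ_s N = 132 + 0.58×296 = 303 N.

P ≈ 303 N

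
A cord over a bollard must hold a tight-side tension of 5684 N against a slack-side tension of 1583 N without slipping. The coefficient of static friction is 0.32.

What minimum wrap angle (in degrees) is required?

β_min ≈ 229°

T₂/T₁ = e^{μβ} → β = ln(T₂/T₁)/μ.
β = ln(5684/1583)/0.32 = 1.278/0.32 = 3.995 rad.
In degrees: β = 3.995 × 180/π = 229°.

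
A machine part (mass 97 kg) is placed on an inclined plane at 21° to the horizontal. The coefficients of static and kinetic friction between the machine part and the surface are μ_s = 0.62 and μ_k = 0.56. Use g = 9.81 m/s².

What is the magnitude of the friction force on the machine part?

f ≈ 341 N (up the incline)

Normal force: N = m g cos θ = 97 × 9.81 × cos 21° = 888.4 N.
For equilibrium along the incline, friction must balance the weight component: f = m g sin θ = 341 N up the slope.
The static-friction ceiling is μ_s N = 0.62 × 888.4 = 550.8 N.
Since |341| ≤ 550.8 N, the machine part remains in static equilibrium and friction takes exactly the required value.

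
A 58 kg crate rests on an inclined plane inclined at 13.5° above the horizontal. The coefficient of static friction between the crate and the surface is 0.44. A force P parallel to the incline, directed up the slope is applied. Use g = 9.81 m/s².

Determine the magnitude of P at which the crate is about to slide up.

P ≈ 376 N

At impending motion up the slope, friction acts down-slope at its limit: f = μ_s N.
P is parallel to the surface, so N = m g cos θ = 553 N.
Along the incline: P = m g sin θ + μ_s N = 133 + 0.44×553 = 376 N.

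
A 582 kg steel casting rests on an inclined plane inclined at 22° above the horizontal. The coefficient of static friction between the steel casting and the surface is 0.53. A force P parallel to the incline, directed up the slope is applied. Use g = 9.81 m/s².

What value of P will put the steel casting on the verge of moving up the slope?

At impending motion up the slope, friction acts down-slope at its limit: f = μ_s N.
P is parallel to the surface, so N = m g cos θ = 5290 N.
Along the incline: P = m g sin θ + μ_s N = 2140 + 0.53×5290 = 4940 N.

P ≈ 4940 N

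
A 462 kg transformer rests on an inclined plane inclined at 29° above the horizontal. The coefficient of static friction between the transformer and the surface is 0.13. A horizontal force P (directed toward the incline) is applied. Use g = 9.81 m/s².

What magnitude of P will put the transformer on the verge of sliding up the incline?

P ≈ 3340 N

At impending motion up the slope, friction acts down-slope at its limit: f = μ_s N.
Perpendicular to the incline: N = m g cos θ + P sin θ.
Along the incline: P cos θ = m g sin θ + μ_s N = m g sin θ + μ_s (m g cos θ + P sin θ).
Solving, P (cos θ − μ_s sin θ) = m g (sin θ + μ_s cos θ), so P = 462×9.81×(sin 29° + 0.13 cos 29°)/(cos 29° − 0.13 sin 29°) = 4530×0.5985/0.8116 = 3340 N.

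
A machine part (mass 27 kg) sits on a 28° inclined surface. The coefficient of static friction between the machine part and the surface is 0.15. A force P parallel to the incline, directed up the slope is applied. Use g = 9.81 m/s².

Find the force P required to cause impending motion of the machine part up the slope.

At impending motion up the slope, friction acts down-slope at its limit: f = μ_s N.
P is parallel to the surface, so N = m g cos θ = 234 N.
Along the incline: P = m g sin θ + μ_s N = 124 + 0.15×234 = 159 N.

P ≈ 159 N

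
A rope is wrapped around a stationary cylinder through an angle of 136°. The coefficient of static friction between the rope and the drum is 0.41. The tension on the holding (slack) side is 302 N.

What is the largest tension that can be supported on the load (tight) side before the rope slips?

T_max ≈ 799 N

At impending slip the capstan equation gives T₂/T₁ = e^{μβ} with β in radians.
β = 136° × π/180 = 2.374 rad.
e^{μβ} = e^{0.41×2.374} = 2.646.
T₂ = T₁ · e^{μβ} = 302 × 2.646 = 799 N.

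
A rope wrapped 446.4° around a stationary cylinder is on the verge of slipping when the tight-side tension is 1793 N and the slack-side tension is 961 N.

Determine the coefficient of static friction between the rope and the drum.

T₂/T₁ = e^{μβ} → μ = ln(T₂/T₁)/β.
β = 446.4° = 7.791 rad.
μ = ln(1793/961)/7.791 = ln(1.866)/7.791 = 0.08.

μ ≈ 0.08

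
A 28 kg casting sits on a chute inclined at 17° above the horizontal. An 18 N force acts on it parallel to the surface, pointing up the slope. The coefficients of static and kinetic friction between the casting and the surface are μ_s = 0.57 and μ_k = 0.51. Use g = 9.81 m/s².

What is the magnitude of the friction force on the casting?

f ≈ 62.3 N (up the incline)

The normal reaction is N = m g cos θ = 262.7 N.
Parallel to the incline, ΣF = 0 gives f = m g sin θ − P = 80.31 − 18 = 62.31 N (up-slope positive).
The static-friction ceiling is μ_s N = 0.57 × 262.7 = 149.7 N.
Since |62.31| ≤ 149.7 N, no slip — friction simply equals what equilibrium demands.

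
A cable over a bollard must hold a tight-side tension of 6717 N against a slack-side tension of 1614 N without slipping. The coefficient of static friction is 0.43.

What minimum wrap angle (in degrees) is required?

β_min ≈ 190°

T₂/T₁ = e^{μβ} → β = ln(T₂/T₁)/μ.
β = ln(6717/1614)/0.43 = 1.426/0.43 = 3.316 rad.
In degrees: β = 3.316 × 180/π = 190°.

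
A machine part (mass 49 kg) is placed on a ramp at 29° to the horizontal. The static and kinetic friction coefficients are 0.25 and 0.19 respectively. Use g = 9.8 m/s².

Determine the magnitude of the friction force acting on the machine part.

The normal reaction is N = m g cos θ = 420 N.
For equilibrium along the incline, friction must balance the weight component: f = m g sin θ = 232.8 N up the slope.
The static-friction ceiling is μ_s N = 0.25 × 420 = 105 N.
|232.8| exceeds 105 N, so the machine part slips down-slope; friction is kinetic, f = μ_k N = 0.19×420 = 79.8 N.

f ≈ 79.8 N (up the incline)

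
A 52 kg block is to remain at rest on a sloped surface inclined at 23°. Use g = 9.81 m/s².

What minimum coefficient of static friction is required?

At the slip threshold m g sin θ = μ_s m g cos θ, so μ_s,min = tan θ.
μ_s,min = tan 23° = 0.424.

μ_s,min ≈ 0.424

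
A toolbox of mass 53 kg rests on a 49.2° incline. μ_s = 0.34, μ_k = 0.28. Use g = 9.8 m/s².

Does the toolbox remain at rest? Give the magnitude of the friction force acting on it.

N = m g cos θ = 339 N.
Down-slope weight component: m g sin θ = 393 N.
μ_s N = 115 N.
393 > 115 N, so it slides; kinetic friction f = μ_k N = 0.28×339 = 95 N.

f ≈ 95 N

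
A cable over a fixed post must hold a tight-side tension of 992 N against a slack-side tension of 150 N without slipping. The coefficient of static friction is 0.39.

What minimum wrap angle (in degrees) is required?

T₂/T₁ = e^{μβ} → β = ln(T₂/T₁)/μ.
β = ln(992/150)/0.39 = 1.889/0.39 = 4.844 rad.
In degrees: β = 4.844 × 180/π = 278°.

β_min ≈ 278°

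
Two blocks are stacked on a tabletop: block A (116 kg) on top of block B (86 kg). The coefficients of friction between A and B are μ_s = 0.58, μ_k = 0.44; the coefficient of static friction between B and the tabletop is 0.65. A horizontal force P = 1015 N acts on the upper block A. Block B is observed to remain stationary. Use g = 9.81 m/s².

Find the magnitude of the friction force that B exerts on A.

Normal force at the A–B interface: N₁ = m_A g = 1138 N.
Maximum static friction on A from B: μ_s N₁ = 0.58×1138 = 660 N.
Since P = 1015 N > 660 N, A slides on B; the A–B friction is kinetic: f₁ = μ_k N₁ = 0.44×1138 = 501 N.
B experiences an equal 501 N forward from A (third law). B is in equilibrium, so the floor supplies f₂ = 501 N of static friction (limit μ_s(m_A+m_B)g = 1288 N, not exceeded).

f ≈ 501 N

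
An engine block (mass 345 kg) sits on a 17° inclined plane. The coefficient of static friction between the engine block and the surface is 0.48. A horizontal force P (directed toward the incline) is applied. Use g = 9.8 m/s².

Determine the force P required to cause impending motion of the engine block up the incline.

P ≈ 3110 N

At impending motion up the slope, friction acts down-slope at its limit: f = μ_s N.
Perpendicular to the incline: N = m g cos θ + P sin θ.
Along the incline: P cos θ = m g sin θ + μ_s N = m g sin θ + μ_s (m g cos θ + P sin θ).
Solving, P (cos θ − μ_s sin θ) = m g (sin θ + μ_s cos θ), so P = 345×9.8×(sin 17° + 0.48 cos 17°)/(cos 17° − 0.48 sin 17°) = 3380×0.7514/0.816 = 3110 N.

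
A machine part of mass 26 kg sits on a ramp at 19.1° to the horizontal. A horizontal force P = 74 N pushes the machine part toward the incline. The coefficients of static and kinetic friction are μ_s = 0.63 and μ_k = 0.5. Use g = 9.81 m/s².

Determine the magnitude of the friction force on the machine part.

f ≈ 13.5 N (up the incline)

The horizontal push has a component P sin θ into the surface, so N = m g cos θ + P sin θ = 241 + 24.21 = 265.2 N.
Along the incline, the net driving force (taking up-slope positive) is P cos θ − m g sin θ = 69.93 − 83.46 = -13.53 N, so equilibrium requires friction f = 13.53 N (up-slope).
Maximum static friction: μ_s N = 0.63 × 265.2 = 167.1 N.
Since 13.53 N is within the 167.1 N limit, the machine part stays put and friction is exactly 13.5 N.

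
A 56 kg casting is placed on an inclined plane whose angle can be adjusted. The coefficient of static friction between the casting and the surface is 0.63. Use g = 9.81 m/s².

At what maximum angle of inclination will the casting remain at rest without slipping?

At the slip threshold, m g sin θ = μ_s · m g cos θ, so tan θ = μ_s.
θ_max = arctan(0.63) = 32.2°.

θ_max ≈ 32.2°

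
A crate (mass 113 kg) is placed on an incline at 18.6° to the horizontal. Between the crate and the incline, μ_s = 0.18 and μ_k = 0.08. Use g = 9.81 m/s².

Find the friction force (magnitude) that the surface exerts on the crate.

The normal reaction is N = m g cos θ = 1051 N.
Along the slope the weight component is m g sin θ = 353.6 N; friction must supply exactly this, acting up-slope.
Static friction can supply at most μ_s N = 189.1 N.
|353.6| exceeds 189.1 N, so the crate slips down-slope; friction is kinetic, f = μ_k N = 0.08×1051 = 84.1 N.

f ≈ 84.1 N (up the incline)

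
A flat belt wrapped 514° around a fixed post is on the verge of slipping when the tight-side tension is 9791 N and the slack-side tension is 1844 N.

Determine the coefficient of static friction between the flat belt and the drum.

μ ≈ 0.186

T₂/T₁ = e^{μβ} → μ = ln(T₂/T₁)/β.
β = 514° = 8.971 rad.
μ = ln(9791/1844)/8.971 = ln(5.31)/8.971 = 0.186.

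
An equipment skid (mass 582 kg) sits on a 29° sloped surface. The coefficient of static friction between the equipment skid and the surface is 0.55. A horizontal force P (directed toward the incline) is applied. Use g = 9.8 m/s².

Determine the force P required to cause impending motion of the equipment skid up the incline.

At impending motion up the slope, friction acts down-slope at its limit: f = μ_s N.
Perpendicular to the incline: N = m g cos θ + P sin θ.
Along the incline: P cos θ = m g sin θ + μ_s N = m g sin θ + μ_s (m g cos θ + P sin θ).
Solving, P (cos θ − μ_s sin θ) = m g (sin θ + μ_s cos θ), so P = 582×9.8×(sin 29° + 0.55 cos 29°)/(cos 29° − 0.55 sin 29°) = 5700×0.9659/0.608 = 9060 N.

P ≈ 9060 N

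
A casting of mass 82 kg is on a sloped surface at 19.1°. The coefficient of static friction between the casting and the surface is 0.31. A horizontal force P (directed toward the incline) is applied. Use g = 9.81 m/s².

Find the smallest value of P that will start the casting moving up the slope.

At impending motion up the slope, friction acts down-slope at its limit: f = μ_s N.
Perpendicular to the incline: N = m g cos θ + P sin θ.
Along the incline: P cos θ = m g sin θ + μ_s N = m g sin θ + μ_s (m g cos θ + P sin θ).
Solving, P (cos θ − μ_s sin θ) = m g (sin θ + μ_s cos θ), so P = 82×9.81×(sin 19.1° + 0.31 cos 19.1°)/(cos 19.1° − 0.31 sin 19.1°) = 804×0.6202/0.8435 = 591 N.

P ≈ 591 N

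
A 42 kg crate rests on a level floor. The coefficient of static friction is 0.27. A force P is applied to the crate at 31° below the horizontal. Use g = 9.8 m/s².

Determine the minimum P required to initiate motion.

P ≈ 155 N

N = m g + P sin α (the push presses the crate into the level floor).
At impending slip, P cos α = μ_s N = μ_s (m g + P sin α).
Solving: P (cos α − μ_s sin α) = μ_s m g → P = 0.27×412/(cos 31° − 0.27 sin 31°) = 111/0.7181 = 155 N.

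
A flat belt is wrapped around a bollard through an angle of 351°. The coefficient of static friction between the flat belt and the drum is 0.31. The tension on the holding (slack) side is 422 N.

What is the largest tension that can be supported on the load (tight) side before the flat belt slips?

T_max ≈ 2820 N

At impending slip the capstan equation gives T₂/T₁ = e^{μβ} with β in radians.
β = 351° × π/180 = 6.126 rad.
e^{μβ} = e^{0.31×6.126} = 6.68.
T₂ = T₁ · e^{μβ} = 422 × 6.68 = 2820 N.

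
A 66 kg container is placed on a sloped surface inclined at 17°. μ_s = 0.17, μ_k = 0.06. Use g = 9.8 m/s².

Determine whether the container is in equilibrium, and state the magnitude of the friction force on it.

N = m g cos θ = 619 N.
Down-slope weight component: m g sin θ = 189 N.
μ_s N = 105 N.
189 > 105 N, so it slides; kinetic friction f = μ_k N = 0.06×619 = 37.1 N.

f ≈ 37.1 N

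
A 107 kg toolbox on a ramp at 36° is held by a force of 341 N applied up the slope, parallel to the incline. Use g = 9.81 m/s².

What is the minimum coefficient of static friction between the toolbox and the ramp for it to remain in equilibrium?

N = m g cos θ = 849.2 N.
Friction must make up the shortfall along the incline: f = m g sin θ − P = 617 − 341 = 276 N.
At the threshold f = μ_s N, so μ_s,min = 276/849.2 = 0.325.

μ_s,min ≈ 0.325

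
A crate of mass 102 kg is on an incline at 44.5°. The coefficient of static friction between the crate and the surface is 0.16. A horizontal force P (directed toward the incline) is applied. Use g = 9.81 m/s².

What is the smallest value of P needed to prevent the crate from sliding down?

P_min ≈ 711 N

The crate tends to slide down (tan θ > μ_s), so at the point of impending slip friction acts up-slope at its limit: f = μ_s N.
Perpendicular to the incline: N = m g cos θ + P sin θ.
Along the incline: P cos θ + μ_s N = m g sin θ, i.e. P cos θ + μ_s (m g cos θ + P sin θ) = m g sin θ.
Solving, P (cos θ + μ_s sin θ) = m g (sin θ − μ_s cos θ), so P = 1000×0.5868/0.8254 = 711 N.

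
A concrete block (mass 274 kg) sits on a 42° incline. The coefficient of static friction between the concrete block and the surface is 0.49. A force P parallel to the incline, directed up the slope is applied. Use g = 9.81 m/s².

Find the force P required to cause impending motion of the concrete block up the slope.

P ≈ 2780 N

At impending motion up the slope, friction acts down-slope at its limit: f = μ_s N.
P is parallel to the surface, so N = m g cos θ = 2000 N.
Along the incline: P = m g sin θ + μ_s N = 1800 + 0.49×2000 = 2780 N.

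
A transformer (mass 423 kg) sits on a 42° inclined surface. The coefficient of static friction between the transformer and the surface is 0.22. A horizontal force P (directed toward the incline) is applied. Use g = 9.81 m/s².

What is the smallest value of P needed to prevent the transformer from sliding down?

P_min ≈ 2360 N

The transformer tends to slide down (tan θ > μ_s), so at the point of impending slip friction acts up-slope at its limit: f = μ_s N.
Perpendicular to the incline: N = m g cos θ + P sin θ.
Along the incline: P cos θ + μ_s N = m g sin θ, i.e. P cos θ + μ_s (m g cos θ + P sin θ) = m g sin θ.
Solving, P (cos θ + μ_s sin θ) = m g (sin θ − μ_s cos θ), so P = 4150×0.5056/0.8904 = 2360 N.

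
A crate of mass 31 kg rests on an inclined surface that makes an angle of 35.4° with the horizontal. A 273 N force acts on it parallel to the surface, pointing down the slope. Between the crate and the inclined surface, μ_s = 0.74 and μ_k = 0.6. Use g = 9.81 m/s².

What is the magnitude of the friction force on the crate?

Perpendicular to the surface, N = m g cos θ = 31·9.81·cos 35.4° = 247.9 N.
The friction needed for equilibrium is m g sin θ + P = 176.2 + 273 = 449.2 N, measured positive up-slope.
Maximum static friction available: μ_s N = 0.74 × 247.9 = 183.4 N.
|449.2| exceeds 183.4 N, so the crate slips down-slope; friction is kinetic, f = μ_k N = 0.6×247.9 = 149 N.

f ≈ 149 N (up the incline)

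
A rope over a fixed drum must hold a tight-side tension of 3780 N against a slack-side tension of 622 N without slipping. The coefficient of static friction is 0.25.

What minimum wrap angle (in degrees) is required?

T₂/T₁ = e^{μβ} → β = ln(T₂/T₁)/μ.
β = ln(3780/622)/0.25 = 1.805/0.25 = 7.218 rad.
In degrees: β = 7.218 × 180/π = 414°.

β_min ≈ 414°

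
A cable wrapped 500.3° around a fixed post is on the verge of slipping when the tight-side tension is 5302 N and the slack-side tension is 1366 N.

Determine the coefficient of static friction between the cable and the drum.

μ ≈ 0.155

T₂/T₁ = e^{μβ} → μ = ln(T₂/T₁)/β.
β = 500.3° = 8.732 rad.
μ = ln(5302/1366)/8.732 = ln(3.881)/8.732 = 0.155.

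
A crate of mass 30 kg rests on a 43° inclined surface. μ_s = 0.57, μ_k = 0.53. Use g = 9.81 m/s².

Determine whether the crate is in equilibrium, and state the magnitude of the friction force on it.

N = m g cos θ = 215 N.
Down-slope weight component: m g sin θ = 201 N.
μ_s N = 123 N.
201 > 123 N, so it slides; kinetic friction f = μ_k N = 0.53×215 = 114 N.

f ≈ 114 N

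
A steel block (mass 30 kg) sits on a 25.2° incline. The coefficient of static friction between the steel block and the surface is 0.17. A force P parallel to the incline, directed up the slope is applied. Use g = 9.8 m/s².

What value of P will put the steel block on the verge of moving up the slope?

P ≈ 170 N

At impending motion up the slope, friction acts down-slope at its limit: f = μ_s N.
P is parallel to the surface, so N = m g cos θ = 266 N.
Along the incline: P = m g sin θ + μ_s N = 125 + 0.17×266 = 170 N.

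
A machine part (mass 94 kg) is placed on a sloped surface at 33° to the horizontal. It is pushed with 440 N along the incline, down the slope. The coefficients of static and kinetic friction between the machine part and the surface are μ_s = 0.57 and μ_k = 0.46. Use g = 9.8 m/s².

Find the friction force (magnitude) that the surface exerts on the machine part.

Perpendicular to the surface, N = m g cos θ = 94·9.8·cos 33° = 772.6 N.
Parallel to the incline, ΣF = 0 gives f = m g sin θ + P = 501.7 + 440 = 941.7 N (up-slope positive).
Maximum static friction available: μ_s N = 0.57 × 772.6 = 440.4 N.
Since |941.7| > 440.4 N, static friction cannot hold it; the machine part slides down the incline and kinetic friction applies: f = μ_k N = 0.46 × 772.6 = 355 N.

f ≈ 355 N (up the incline)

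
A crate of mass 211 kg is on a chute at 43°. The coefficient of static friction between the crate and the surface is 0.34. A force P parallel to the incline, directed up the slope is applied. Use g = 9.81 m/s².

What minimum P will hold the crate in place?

The crate tends to slide down (tan θ > μ_s), so at the point of impending slip friction acts up-slope at its limit: f = μ_s N.
P is parallel to the surface, so N = m g cos θ = 1510 N.
Along the incline: P + μ_s N = m g sin θ, so P = 1410 − 0.34×1510 = 897 N.

P_min ≈ 897 N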